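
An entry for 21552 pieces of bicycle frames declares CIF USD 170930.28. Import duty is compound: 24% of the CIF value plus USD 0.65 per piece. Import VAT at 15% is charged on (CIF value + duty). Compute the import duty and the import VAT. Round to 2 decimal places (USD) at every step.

Ad valorem component: 170930.28 × 24% = 41023.27
Specific component: 21552 × 0.65 = 14008.80
Import duty = 41023.27 + 14008.80 = 55032.07
VAT base = CIF + duty = 170930.28 + 55032.07 = 225962.35
Import VAT = 225962.35 × 15% = 33894.35

Import duty: USD 55032.07; import VAT: USD 33894.35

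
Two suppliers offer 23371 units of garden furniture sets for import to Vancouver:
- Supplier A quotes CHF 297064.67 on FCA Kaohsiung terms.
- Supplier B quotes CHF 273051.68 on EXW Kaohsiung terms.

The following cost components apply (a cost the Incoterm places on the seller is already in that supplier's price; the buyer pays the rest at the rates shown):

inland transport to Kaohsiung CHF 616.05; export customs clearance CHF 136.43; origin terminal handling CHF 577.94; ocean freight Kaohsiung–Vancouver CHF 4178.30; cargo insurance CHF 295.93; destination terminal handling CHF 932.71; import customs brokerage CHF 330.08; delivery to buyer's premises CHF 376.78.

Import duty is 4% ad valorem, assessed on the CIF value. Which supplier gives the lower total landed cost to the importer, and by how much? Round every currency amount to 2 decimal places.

Supplier A (FCA):
CIF value = FCA price + origin terminal + freight + insurance = 297064.67 + 577.94 + 4178.30 + 295.93 = 302116.84
Import duty = 302116.84 × 4% = 12084.67
Buyer bears (A): 577.94 + 4178.30 + 295.93 + 932.71 + 330.08 + 376.78 = 6691.74
Landed cost (A) = invoice 297064.67 + 6691.74 + duty 12084.67 = 315841.08
Supplier B (EXW):
CIF value = EXW price + inland to port + export clearance + origin terminal + freight + insurance = 273051.68 + 616.05 + 136.43 + 577.94 + 4178.30 + 295.93 = 278856.33
Import duty = 278856.33 × 4% = 11154.25
Buyer bears (B): 616.05 + 136.43 + 577.94 + 4178.30 + 295.93 + 932.71 + 330.08 + 376.78 = 7444.22
Landed cost (B) = invoice 273051.68 + 7444.22 + duty 11154.25 = 291650.15
Difference = |315841.08 − 291650.15| = 24190.93

Supplier B is cheaper by CHF 24190.93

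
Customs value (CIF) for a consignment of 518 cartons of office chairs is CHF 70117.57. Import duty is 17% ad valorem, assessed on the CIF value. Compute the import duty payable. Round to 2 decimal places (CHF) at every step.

Import duty = 70117.57 × 17% = 11919.99

Import duty: CHF 11919.99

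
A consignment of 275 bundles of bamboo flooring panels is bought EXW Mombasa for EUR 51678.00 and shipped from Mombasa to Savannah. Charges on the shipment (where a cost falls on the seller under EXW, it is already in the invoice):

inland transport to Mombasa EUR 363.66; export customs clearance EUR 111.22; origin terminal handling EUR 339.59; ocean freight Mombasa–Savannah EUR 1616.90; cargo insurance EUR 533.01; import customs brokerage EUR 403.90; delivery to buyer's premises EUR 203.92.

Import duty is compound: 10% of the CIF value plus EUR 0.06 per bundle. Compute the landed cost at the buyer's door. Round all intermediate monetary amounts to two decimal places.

Total landed cost: EUR 60730.94

EXW: the seller makes goods available at their premises; the buyer bears all onward costs.
CIF value = EXW price + inland to port + export clearance + origin terminal + freight + insurance = 51678.00 + 363.66 + 111.22 + 339.59 + 1616.90 + 533.01 = 54642.38
Ad valorem component: 54642.38 × 10% = 5464.24
Specific component: 275 × 0.06 = 16.50
Import duty = 5464.24 + 16.50 = 5480.74
Buyer bears: inland to port 363.66 + export clearance 111.22 + origin terminal 339.59 + freight 1616.90 + insurance 533.01 + brokerage 403.90 + delivery 203.92 + duty 5480.74 = 9052.94
Landed cost = invoice 51678.00 + 9052.94 = 60730.94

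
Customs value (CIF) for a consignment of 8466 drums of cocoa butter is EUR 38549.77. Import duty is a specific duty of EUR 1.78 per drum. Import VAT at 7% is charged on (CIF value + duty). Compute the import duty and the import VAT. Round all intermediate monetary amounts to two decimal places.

Import duty: EUR 15069.48; import VAT: EUR 3753.35

Import duty = 8466 × 1.78 = 15069.48
VAT base = CIF + duty = 38549.77 + 15069.48 = 53619.25
Import VAT = 53619.25 × 7% = 3753.35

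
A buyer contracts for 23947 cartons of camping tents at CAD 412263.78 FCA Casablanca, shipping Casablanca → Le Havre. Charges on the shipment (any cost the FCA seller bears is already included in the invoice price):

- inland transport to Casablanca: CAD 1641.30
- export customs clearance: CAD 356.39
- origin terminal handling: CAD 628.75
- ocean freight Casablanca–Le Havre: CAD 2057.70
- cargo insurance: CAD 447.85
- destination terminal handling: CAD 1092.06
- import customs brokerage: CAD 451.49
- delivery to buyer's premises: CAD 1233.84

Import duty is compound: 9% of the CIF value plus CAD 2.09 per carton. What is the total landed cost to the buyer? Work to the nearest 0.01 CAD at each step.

Total landed cost: CAD 505610.53

FCA: the seller delivers export-cleared goods to the carrier; the buyer bears costs from that point.
Already in the invoice (seller's account under FCA): inland to port, export clearance — exclude.
CIF value = FCA price + origin terminal + freight + insurance = 412263.78 + 628.75 + 2057.70 + 447.85 = 415398.08
Ad valorem component: 415398.08 × 9% = 37385.83
Specific component: 23947 × 2.09 = 50049.23
Import duty = 37385.83 + 50049.23 = 87435.06
Buyer bears: origin terminal 628.75 + freight 2057.70 + insurance 447.85 + destination terminal 1092.06 + brokerage 451.49 + delivery 1233.84 + duty 87435.06 = 93346.75
Landed cost = invoice 412263.78 + 93346.75 = 505610.53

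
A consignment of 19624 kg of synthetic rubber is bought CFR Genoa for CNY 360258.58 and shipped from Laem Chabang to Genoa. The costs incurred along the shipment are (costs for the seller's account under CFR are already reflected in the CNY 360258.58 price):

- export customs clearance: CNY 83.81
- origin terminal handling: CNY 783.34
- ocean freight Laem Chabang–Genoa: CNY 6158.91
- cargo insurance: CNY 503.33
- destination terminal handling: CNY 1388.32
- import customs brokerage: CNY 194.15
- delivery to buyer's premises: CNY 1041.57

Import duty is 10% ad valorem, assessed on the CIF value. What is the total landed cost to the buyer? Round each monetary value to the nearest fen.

CFR: the seller pays costs through ocean freight to the destination port, but not insurance.
Already in the invoice (seller's account under CFR): export clearance, origin terminal, freight — exclude.
CIF value = CFR price + insurance = 360258.58 + 503.33 = 360761.91
Import duty = 360761.91 × 10% = 36076.19
Buyer bears: insurance 503.33 + destination terminal 1388.32 + brokerage 194.15 + delivery 1041.57 + duty 36076.19 = 39203.56
Landed cost = invoice 360258.58 + 39203.56 = 399462.14

Total landed cost: CNY 399462.14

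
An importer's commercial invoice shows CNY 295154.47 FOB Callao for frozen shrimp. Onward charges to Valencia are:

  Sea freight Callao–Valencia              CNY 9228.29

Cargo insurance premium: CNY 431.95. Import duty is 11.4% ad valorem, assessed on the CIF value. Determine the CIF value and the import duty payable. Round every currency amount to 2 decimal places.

CIF value: CNY 304814.71; import duty: CNY 34748.88

CIF = FOB price + freight + insurance
CIF = 295154.47 + 9228.29 + 431.95 = 304814.71
Import duty = 304814.71 × 11.4% = 34748.88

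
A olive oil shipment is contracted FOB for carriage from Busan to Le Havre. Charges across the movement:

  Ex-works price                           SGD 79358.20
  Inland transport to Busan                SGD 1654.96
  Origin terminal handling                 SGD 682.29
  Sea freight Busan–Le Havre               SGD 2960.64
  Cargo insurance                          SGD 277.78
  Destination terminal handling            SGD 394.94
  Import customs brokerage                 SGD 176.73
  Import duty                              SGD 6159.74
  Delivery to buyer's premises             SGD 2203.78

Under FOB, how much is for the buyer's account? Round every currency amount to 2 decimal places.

Buyer's account: SGD 12173.61

FOB: the seller bears costs until goods are on board at the origin port; the buyer bears freight, insurance and all costs thereafter.
Seller's account: goods 79358.20 + inland to port 1654.96 + origin terminal 682.29 = 81695.45
Buyer's account: freight 2960.64 + insurance 277.78 + destination terminal 394.94 + brokerage 176.73 + duty 6159.74 + delivery 2203.78 = 12173.61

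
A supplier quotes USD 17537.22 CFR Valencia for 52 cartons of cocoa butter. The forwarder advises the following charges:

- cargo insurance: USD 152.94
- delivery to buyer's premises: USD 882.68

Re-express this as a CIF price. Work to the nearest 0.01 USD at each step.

CIF price: USD 17690.16

Not relevant to the conversion: delivery — on the buyer under both terms; not part of either seller's price.
From CFR to CIF, the seller additionally bears: insurance.
CIF price = 17537.22 + 152.94 = 17690.16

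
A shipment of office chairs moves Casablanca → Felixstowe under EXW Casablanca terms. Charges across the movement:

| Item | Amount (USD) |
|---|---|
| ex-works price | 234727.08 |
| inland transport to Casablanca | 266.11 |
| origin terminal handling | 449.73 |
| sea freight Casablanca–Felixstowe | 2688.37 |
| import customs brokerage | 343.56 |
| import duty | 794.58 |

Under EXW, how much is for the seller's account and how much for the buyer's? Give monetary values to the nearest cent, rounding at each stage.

Seller: USD 234727.08; buyer: USD 4542.35

EXW: the seller makes goods available at their premises; the buyer bears all onward costs.
Seller's account: goods 234727.08 = 234727.08
Buyer's account: inland to port 266.11 + origin terminal 449.73 + freight 2688.37 + brokerage 343.56 + duty 794.58 = 4542.35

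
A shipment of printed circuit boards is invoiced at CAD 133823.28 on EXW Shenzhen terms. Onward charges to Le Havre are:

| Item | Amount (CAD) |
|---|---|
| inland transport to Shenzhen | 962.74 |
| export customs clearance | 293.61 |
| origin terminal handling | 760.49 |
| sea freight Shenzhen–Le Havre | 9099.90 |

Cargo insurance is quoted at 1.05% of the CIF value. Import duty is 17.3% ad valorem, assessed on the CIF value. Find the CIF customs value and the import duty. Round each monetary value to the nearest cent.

CIF value: CAD 146478.04; import duty: CAD 25340.70

Let C be the CIF value. C = EXW price + pre-shipment costs + freight + 1.05% × C
C − 1.05% × C = 133823.28 + 962.74 + 293.61 + 760.49 + 9099.90
0.9895 × C = 144940.02
C = 144940.02 / 0.9895 = 146478.04
Insurance premium = 1.05% × 146478.04 = 1538.02
Import duty = 146478.04 × 17.3% = 25340.70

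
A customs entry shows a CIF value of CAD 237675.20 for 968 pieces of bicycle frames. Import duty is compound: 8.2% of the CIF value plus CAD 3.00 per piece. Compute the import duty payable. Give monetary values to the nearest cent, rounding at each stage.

Ad valorem component: 237675.20 × 8.2% = 19489.37
Specific component: 968 × 3.00 = 2904.00
Import duty = 19489.37 + 2904.00 = 22393.37

Import duty: CAD 22393.37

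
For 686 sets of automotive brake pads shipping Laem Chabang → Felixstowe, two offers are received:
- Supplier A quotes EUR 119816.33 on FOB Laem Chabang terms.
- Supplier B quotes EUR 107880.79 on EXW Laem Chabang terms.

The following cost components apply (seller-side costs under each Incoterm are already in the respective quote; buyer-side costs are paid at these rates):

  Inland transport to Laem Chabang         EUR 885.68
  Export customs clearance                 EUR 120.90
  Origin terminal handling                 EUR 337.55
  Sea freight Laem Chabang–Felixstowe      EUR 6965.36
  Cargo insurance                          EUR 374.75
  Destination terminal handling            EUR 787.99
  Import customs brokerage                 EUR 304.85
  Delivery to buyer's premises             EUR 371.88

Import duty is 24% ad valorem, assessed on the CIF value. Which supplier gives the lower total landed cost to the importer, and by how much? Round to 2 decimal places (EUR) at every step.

Supplier B is cheaper by EUR 13133.35

Supplier A (FOB):
CIF value = FOB price + freight + insurance = 119816.33 + 6965.36 + 374.75 = 127156.44
Import duty = 127156.44 × 24% = 30517.55
Buyer bears (A): 6965.36 + 374.75 + 787.99 + 304.85 + 371.88 = 8804.83
Landed cost (A) = invoice 119816.33 + 8804.83 + duty 30517.55 = 159138.71
Supplier B (EXW):
CIF value = EXW price + inland to port + export clearance + origin terminal + freight + insurance = 107880.79 + 885.68 + 120.90 + 337.55 + 6965.36 + 374.75 = 116565.03
Import duty = 116565.03 × 24% = 27975.61
Buyer bears (B): 885.68 + 120.90 + 337.55 + 6965.36 + 374.75 + 787.99 + 304.85 + 371.88 = 10148.96
Landed cost (B) = invoice 107880.79 + 10148.96 + duty 27975.61 = 146005.36
Difference = |159138.71 − 146005.36| = 13133.35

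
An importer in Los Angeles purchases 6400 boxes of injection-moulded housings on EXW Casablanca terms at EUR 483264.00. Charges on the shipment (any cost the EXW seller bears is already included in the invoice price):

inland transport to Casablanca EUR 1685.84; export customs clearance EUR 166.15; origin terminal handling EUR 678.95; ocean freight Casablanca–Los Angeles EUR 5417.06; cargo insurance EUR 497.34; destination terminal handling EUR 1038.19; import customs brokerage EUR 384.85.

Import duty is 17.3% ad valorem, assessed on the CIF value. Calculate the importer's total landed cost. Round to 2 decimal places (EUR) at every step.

EXW: the seller makes goods available at their premises; the buyer bears all onward costs.
CIF value = EXW price + inland to port + export clearance + origin terminal + freight + insurance = 483264.00 + 1685.84 + 166.15 + 678.95 + 5417.06 + 497.34 = 491709.34
Import duty = 491709.34 × 17.3% = 85065.72
Buyer bears: inland to port 1685.84 + export clearance 166.15 + origin terminal 678.95 + freight 5417.06 + insurance 497.34 + destination terminal 1038.19 + brokerage 384.85 + duty 85065.72 = 94934.10
Landed cost = invoice 483264.00 + 94934.10 = 578198.10

Total landed cost: EUR 578198.10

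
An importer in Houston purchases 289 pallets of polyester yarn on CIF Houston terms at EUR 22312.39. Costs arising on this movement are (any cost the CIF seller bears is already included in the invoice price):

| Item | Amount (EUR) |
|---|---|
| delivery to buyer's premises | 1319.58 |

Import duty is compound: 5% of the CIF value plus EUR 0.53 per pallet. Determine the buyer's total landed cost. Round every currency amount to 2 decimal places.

Total landed cost: EUR 24900.76

CIF: the seller pays costs through ocean freight and marine insurance to the destination port.
The CIF price already equals the CIF value: 22312.39
Ad valorem component: 22312.39 × 5% = 1115.62
Specific component: 289 × 0.53 = 153.17
Import duty = 1115.62 + 153.17 = 1268.79
Buyer bears: delivery 1319.58 + duty 1268.79 = 2588.37
Landed cost = invoice 22312.39 + 2588.37 = 24900.76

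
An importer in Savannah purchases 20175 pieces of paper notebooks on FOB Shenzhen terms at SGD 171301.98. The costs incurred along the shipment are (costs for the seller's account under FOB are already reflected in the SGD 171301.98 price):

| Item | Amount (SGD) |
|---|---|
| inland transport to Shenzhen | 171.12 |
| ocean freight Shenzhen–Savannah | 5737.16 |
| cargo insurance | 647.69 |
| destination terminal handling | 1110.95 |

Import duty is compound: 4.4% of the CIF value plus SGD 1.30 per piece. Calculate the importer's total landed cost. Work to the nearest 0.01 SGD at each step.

Total landed cost: SGD 212843.50

FOB: the seller bears costs until goods are on board at the origin port; the buyer bears freight, insurance and all costs thereafter.
Already in the invoice (seller's account under FOB): inland to port — exclude.
CIF value = FOB price + freight + insurance = 171301.98 + 5737.16 + 647.69 = 177686.83
Ad valorem component: 177686.83 × 4.4% = 7818.22
Specific component: 20175 × 1.30 = 26227.50
Import duty = 7818.22 + 26227.50 = 34045.72
Buyer bears: freight 5737.16 + insurance 647.69 + destination terminal 1110.95 + duty 34045.72 = 41541.52
Landed cost = invoice 171301.98 + 41541.52 = 212843.50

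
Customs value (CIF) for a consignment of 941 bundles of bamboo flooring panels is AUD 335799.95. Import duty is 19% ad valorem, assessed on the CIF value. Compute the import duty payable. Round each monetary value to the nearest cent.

Import duty: AUD 63801.99

Import duty = 335799.95 × 19% = 63801.99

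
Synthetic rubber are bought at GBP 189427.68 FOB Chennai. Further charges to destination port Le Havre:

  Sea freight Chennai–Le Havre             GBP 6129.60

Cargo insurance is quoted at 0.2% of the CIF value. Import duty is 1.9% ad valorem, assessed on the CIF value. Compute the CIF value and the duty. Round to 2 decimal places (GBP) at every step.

Let C be the CIF value. C = FOB price + freight + 0.2% × C
C − 0.2% × C = 189427.68 + 6129.60
0.998 × C = 195557.28
C = 195557.28 / 0.998 = 195949.18
Insurance premium = 0.2% × 195949.18 = 391.90
Import duty = 195949.18 × 1.9% = 3723.03

CIF value: GBP 195949.18; import duty: GBP 3723.03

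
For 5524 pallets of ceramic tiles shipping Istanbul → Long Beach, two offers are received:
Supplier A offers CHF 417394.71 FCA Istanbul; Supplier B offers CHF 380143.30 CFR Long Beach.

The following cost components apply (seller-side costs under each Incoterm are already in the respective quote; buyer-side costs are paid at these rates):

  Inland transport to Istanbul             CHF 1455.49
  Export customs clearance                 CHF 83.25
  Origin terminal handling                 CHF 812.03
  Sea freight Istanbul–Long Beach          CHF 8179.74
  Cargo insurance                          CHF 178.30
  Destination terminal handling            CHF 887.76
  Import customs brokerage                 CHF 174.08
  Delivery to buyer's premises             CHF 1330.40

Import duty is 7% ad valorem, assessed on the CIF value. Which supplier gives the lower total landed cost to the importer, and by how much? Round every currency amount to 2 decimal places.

Supplier B is cheaper by CHF 49480.20

Supplier A (FCA):
CIF value = FCA price + origin terminal + freight + insurance = 417394.71 + 812.03 + 8179.74 + 178.30 = 426564.78
Import duty = 426564.78 × 7% = 29859.53
Buyer bears (A): 812.03 + 8179.74 + 178.30 + 887.76 + 174.08 + 1330.40 = 11562.31
Landed cost (A) = invoice 417394.71 + 11562.31 + duty 29859.53 = 458816.55
Supplier B (CFR):
CIF value = CFR price + insurance = 380143.30 + 178.30 = 380321.60
Import duty = 380321.60 × 7% = 26622.51
Buyer bears (B): 178.30 + 887.76 + 174.08 + 1330.40 = 2570.54
Landed cost (B) = invoice 380143.30 + 2570.54 + duty 26622.51 = 409336.35
Difference = |458816.55 − 409336.35| = 49480.20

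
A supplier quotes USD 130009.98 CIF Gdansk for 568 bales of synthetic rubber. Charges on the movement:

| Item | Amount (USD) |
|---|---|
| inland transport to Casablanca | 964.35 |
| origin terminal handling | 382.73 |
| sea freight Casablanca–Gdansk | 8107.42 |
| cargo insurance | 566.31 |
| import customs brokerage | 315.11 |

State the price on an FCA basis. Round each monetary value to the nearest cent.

Not relevant to the conversion: inland to port — on the seller under both CIF and FCA; already in the CIF price and stays in the FCA price. brokerage — on the buyer under both terms; not part of either seller's price.
From CIF to FCA, the seller no longer bears: origin terminal, freight, insurance.
FCA price = 130009.98 − 382.73 − 8107.42 − 566.31 = 120953.52

FCA price: USD 120953.52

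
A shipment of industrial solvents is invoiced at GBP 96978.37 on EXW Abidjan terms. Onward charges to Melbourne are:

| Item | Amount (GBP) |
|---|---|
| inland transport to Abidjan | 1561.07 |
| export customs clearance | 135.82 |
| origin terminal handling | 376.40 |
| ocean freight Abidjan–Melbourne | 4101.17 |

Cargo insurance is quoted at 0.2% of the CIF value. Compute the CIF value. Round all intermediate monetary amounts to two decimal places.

Let C be the CIF value. C = EXW price + pre-shipment costs + freight + 0.2% × C
C − 0.2% × C = 96978.37 + 1561.07 + 135.82 + 376.40 + 4101.17
0.998 × C = 103152.83
C = 103152.83 / 0.998 = 103359.55
Insurance premium = 0.2% × 103359.55 = 206.72

CIF value: GBP 103359.55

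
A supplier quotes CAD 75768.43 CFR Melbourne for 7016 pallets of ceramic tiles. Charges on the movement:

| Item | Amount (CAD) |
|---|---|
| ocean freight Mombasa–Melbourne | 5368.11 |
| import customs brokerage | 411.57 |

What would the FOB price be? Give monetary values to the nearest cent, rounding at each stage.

Not relevant to the conversion: brokerage — on the buyer under both terms; not part of either seller's price.
From CFR to FOB, the seller no longer bears: freight.
FOB price = 75768.43 − 5368.11 = 70400.32

FOB price: CAD 70400.32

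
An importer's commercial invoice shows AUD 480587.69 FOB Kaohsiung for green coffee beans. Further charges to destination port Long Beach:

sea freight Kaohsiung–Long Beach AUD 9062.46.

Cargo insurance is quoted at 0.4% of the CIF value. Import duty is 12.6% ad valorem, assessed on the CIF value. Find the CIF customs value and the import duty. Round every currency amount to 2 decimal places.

Let C be the CIF value. C = FOB price + freight + 0.4% × C
C − 0.4% × C = 480587.69 + 9062.46
0.996 × C = 489650.15
C = 489650.15 / 0.996 = 491616.62
Insurance premium = 0.4% × 491616.62 = 1966.47
Import duty = 491616.62 × 12.6% = 61943.69

CIF value: AUD 491616.62; import duty: AUD 61943.69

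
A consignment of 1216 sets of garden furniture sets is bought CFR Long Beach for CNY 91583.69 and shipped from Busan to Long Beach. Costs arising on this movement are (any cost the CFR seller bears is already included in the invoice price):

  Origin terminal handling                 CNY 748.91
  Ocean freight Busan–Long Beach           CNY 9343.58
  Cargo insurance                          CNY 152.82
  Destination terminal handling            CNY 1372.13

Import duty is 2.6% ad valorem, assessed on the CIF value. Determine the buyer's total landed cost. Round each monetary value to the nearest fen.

CFR: the seller pays costs through ocean freight to the destination port, but not insurance.
Already in the invoice (seller's account under CFR): origin terminal, freight — exclude.
CIF value = CFR price + insurance = 91583.69 + 152.82 = 91736.51
Import duty = 91736.51 × 2.6% = 2385.15
Buyer bears: insurance 152.82 + destination terminal 1372.13 + duty 2385.15 = 3910.10
Landed cost = invoice 91583.69 + 3910.10 = 95493.79

Total landed cost: CNY 95493.79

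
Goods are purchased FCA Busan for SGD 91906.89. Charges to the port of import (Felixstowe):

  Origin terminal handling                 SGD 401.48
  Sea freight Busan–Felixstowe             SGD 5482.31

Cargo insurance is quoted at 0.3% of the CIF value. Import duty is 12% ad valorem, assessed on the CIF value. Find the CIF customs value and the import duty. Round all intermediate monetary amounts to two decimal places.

CIF value: SGD 98084.93; import duty: SGD 11770.19

Let C be the CIF value. C = FCA price + pre-shipment costs + freight + 0.3% × C
C − 0.3% × C = 91906.89 + 401.48 + 5482.31
0.997 × C = 97790.68
C = 97790.68 / 0.997 = 98084.93
Insurance premium = 0.3% × 98084.93 = 294.25
Import duty = 98084.93 × 12% = 11770.19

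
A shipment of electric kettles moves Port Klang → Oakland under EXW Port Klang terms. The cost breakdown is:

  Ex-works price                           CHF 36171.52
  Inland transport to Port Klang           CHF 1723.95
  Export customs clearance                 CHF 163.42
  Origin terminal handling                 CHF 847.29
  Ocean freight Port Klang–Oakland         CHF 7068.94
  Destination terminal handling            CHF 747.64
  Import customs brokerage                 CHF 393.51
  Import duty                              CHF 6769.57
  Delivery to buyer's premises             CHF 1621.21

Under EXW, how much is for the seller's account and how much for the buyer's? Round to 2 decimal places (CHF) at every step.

Seller: CHF 36171.52; buyer: CHF 19335.53

EXW: the seller makes goods available at their premises; the buyer bears all onward costs.
Seller's account: goods 36171.52 = 36171.52
Buyer's account: inland to port 1723.95 + export clearance 163.42 + origin terminal 847.29 + freight 7068.94 + destination terminal 747.64 + brokerage 393.51 + duty 6769.57 + delivery 1621.21 = 19335.53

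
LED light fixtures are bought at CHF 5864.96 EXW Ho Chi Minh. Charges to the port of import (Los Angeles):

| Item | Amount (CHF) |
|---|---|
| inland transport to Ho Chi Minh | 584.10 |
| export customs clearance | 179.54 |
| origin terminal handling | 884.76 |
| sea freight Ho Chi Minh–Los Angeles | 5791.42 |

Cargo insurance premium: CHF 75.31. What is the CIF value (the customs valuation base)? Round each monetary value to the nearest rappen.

CIF value: CHF 13380.09

CIF = EXW price + pre-shipment costs + freight + insurance
CIF = 5864.96 + 584.10 + 179.54 + 884.76 + 5791.42 + 75.31 = 13380.09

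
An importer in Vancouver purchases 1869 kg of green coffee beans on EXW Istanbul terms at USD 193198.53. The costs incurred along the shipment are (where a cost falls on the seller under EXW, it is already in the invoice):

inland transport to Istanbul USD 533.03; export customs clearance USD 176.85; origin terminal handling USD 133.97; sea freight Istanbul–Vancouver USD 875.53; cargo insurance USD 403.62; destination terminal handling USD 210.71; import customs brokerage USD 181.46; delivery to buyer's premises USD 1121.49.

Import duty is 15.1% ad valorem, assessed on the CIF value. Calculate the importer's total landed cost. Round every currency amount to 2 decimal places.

Total landed cost: USD 226328.74

EXW: the seller makes goods available at their premises; the buyer bears all onward costs.
CIF value = EXW price + inland to port + export clearance + origin terminal + freight + insurance = 193198.53 + 533.03 + 176.85 + 133.97 + 875.53 + 403.62 = 195321.53
Import duty = 195321.53 × 15.1% = 29493.55
Buyer bears: inland to port 533.03 + export clearance 176.85 + origin terminal 133.97 + freight 875.53 + insurance 403.62 + destination terminal 210.71 + brokerage 181.46 + delivery 1121.49 + duty 29493.55 = 33130.21
Landed cost = invoice 193198.53 + 33130.21 = 226328.74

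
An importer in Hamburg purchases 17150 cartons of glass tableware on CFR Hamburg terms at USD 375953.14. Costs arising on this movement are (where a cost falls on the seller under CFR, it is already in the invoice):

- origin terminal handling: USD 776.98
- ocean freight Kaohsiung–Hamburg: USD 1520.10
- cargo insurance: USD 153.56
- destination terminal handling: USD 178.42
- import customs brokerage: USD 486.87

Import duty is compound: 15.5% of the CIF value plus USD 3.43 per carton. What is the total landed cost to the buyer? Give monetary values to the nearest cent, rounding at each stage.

CFR: the seller pays costs through ocean freight to the destination port, but not insurance.
Already in the invoice (seller's account under CFR): origin terminal, freight — exclude.
CIF value = CFR price + insurance = 375953.14 + 153.56 = 376106.70
Ad valorem component: 376106.70 × 15.5% = 58296.54
Specific component: 17150 × 3.43 = 58824.50
Import duty = 58296.54 + 58824.50 = 117121.04
Buyer bears: insurance 153.56 + destination terminal 178.42 + brokerage 486.87 + duty 117121.04 = 117939.89
Landed cost = invoice 375953.14 + 117939.89 = 493893.03

Total landed cost: USD 493893.03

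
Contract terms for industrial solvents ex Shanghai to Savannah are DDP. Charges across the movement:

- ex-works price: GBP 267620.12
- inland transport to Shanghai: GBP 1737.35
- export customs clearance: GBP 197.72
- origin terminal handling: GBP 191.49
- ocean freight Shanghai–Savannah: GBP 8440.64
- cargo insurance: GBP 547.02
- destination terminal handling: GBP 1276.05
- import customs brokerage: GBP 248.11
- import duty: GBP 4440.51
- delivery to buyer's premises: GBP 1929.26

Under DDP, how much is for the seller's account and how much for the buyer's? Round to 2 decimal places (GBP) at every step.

Seller: GBP 286628.27; buyer: GBP 0.00

DDP: the seller bears all costs including import duty.
Seller's account: goods 267620.12 + inland to port 1737.35 + export clearance 197.72 + origin terminal 191.49 + freight 8440.64 + insurance 547.02 + destination terminal 1276.05 + brokerage 248.11 + duty 4440.51 + delivery 1929.26 = 286628.27
Buyer's account: 0.00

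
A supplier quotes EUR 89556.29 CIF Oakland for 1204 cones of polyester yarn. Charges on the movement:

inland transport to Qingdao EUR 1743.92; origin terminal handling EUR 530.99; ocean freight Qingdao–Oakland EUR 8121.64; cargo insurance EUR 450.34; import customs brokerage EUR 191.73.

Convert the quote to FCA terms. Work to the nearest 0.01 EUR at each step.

FCA price: EUR 80453.32

Not relevant to the conversion: inland to port — on the seller under both CIF and FCA; already in the CIF price and stays in the FCA price. brokerage — on the buyer under both terms; not part of either seller's price.
From CIF to FCA, the seller no longer bears: origin terminal, freight, insurance.
FCA price = 89556.29 − 530.99 − 8121.64 − 450.34 = 80453.32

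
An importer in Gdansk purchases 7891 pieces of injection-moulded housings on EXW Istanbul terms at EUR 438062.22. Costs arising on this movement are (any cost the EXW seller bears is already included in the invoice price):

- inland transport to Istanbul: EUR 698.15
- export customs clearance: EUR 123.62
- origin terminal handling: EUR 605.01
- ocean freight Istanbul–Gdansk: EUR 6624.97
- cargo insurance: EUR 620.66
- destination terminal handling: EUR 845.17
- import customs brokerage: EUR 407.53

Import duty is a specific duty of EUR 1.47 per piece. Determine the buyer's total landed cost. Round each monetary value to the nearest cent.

Total landed cost: EUR 459587.10

EXW: the seller makes goods available at their premises; the buyer bears all onward costs.
CIF value = EXW price + inland to port + export clearance + origin terminal + freight + insurance = 438062.22 + 698.15 + 123.62 + 605.01 + 6624.97 + 620.66 = 446734.63
Import duty = 7891 × 1.47 = 11599.77
Buyer bears: inland to port 698.15 + export clearance 123.62 + origin terminal 605.01 + freight 6624.97 + insurance 620.66 + destination terminal 845.17 + brokerage 407.53 + duty 11599.77 = 21524.88
Landed cost = invoice 438062.22 + 21524.88 = 459587.10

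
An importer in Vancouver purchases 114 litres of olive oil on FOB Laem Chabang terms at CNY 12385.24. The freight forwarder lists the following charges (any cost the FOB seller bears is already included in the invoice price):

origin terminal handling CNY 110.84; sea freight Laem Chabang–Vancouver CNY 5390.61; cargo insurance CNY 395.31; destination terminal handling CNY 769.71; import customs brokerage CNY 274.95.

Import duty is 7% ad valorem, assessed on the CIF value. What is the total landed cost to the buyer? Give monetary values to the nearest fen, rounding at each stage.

Total landed cost: CNY 20487.80

FOB: the seller bears costs until goods are on board at the origin port; the buyer bears freight, insurance and all costs thereafter.
Already in the invoice (seller's account under FOB): origin terminal — exclude.
CIF value = FOB price + freight + insurance = 12385.24 + 5390.61 + 395.31 = 18171.16
Import duty = 18171.16 × 7% = 1271.98
Buyer bears: freight 5390.61 + insurance 395.31 + destination terminal 769.71 + brokerage 274.95 + duty 1271.98 = 8102.56
Landed cost = invoice 12385.24 + 8102.56 = 20487.80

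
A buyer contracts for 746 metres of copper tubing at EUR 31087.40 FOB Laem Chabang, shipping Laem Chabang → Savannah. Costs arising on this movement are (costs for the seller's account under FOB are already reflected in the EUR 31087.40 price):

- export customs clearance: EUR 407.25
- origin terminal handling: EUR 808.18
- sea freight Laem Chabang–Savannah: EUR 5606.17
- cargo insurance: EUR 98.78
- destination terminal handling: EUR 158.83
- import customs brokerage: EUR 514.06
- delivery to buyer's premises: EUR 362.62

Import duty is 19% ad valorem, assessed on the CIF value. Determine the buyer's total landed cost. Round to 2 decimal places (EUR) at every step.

Total landed cost: EUR 44818.41

FOB: the seller bears costs until goods are on board at the origin port; the buyer bears freight, insurance and all costs thereafter.
Already in the invoice (seller's account under FOB): export clearance, origin terminal — exclude.
CIF value = FOB price + freight + insurance = 31087.40 + 5606.17 + 98.78 = 36792.35
Import duty = 36792.35 × 19% = 6990.55
Buyer bears: freight 5606.17 + insurance 98.78 + destination terminal 158.83 + brokerage 514.06 + delivery 362.62 + duty 6990.55 = 13731.01
Landed cost = invoice 31087.40 + 13731.01 = 44818.41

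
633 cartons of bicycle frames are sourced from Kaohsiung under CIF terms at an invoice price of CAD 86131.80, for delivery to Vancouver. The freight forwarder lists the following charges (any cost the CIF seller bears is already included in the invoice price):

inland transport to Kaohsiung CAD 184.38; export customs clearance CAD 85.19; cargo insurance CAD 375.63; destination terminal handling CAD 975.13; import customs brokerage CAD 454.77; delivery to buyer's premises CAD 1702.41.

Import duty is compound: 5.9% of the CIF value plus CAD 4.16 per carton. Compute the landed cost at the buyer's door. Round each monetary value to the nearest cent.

CIF: the seller pays costs through ocean freight and marine insurance to the destination port.
Already in the invoice (seller's account under CIF): inland to port, export clearance, insurance — exclude.
The CIF price already equals the CIF value: 86131.80
Ad valorem component: 86131.80 × 5.9% = 5081.78
Specific component: 633 × 4.16 = 2633.28
Import duty = 5081.78 + 2633.28 = 7715.06
Buyer bears: destination terminal 975.13 + brokerage 454.77 + delivery 1702.41 + duty 7715.06 = 10847.37
Landed cost = invoice 86131.80 + 10847.37 = 96979.17

Total landed cost: CAD 96979.17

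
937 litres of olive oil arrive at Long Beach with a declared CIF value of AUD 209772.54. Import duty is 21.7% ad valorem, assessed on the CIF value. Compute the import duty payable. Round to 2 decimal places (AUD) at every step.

Import duty: AUD 45520.64

Import duty = 209772.54 × 21.7% = 45520.64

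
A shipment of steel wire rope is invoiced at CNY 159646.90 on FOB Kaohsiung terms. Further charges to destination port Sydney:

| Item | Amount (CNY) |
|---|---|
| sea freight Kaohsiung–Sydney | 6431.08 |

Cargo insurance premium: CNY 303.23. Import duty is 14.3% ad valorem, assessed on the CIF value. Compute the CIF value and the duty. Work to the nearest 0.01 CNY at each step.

CIF = FOB price + freight + insurance
CIF = 159646.90 + 6431.08 + 303.23 = 166381.21
Import duty = 166381.21 × 14.3% = 23792.51

CIF value: CNY 166381.21; import duty: CNY 23792.51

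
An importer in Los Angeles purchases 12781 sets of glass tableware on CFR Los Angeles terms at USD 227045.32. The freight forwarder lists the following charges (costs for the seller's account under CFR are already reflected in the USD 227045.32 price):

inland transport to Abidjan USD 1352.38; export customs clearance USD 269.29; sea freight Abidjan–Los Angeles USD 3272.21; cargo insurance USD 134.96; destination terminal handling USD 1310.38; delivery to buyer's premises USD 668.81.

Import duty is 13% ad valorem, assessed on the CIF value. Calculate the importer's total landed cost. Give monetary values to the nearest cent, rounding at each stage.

CFR: the seller pays costs through ocean freight to the destination port, but not insurance.
Already in the invoice (seller's account under CFR): inland to port, export clearance, freight — exclude.
CIF value = CFR price + insurance = 227045.32 + 134.96 = 227180.28
Import duty = 227180.28 × 13% = 29533.44
Buyer bears: insurance 134.96 + destination terminal 1310.38 + delivery 668.81 + duty 29533.44 = 31647.59
Landed cost = invoice 227045.32 + 31647.59 = 258692.91

Total landed cost: USD 258692.91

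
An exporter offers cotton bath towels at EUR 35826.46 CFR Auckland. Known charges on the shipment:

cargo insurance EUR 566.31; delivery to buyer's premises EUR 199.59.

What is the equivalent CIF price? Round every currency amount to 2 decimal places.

CIF price: EUR 36392.77

Not relevant to the conversion: delivery — on the buyer under both terms; not part of either seller's price.
From CFR to CIF, the seller additionally bears: insurance.
CIF price = 35826.46 + 566.31 = 36392.77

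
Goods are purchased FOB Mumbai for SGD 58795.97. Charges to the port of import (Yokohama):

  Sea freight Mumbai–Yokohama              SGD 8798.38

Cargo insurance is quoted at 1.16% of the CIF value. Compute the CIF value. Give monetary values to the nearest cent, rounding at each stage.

Let C be the CIF value. C = FOB price + freight + 1.16% × C
C − 1.16% × C = 58795.97 + 8798.38
0.9884 × C = 67594.35
C = 67594.35 / 0.9884 = 68387.65
Insurance premium = 1.16% × 68387.65 = 793.30

CIF value: SGD 68387.65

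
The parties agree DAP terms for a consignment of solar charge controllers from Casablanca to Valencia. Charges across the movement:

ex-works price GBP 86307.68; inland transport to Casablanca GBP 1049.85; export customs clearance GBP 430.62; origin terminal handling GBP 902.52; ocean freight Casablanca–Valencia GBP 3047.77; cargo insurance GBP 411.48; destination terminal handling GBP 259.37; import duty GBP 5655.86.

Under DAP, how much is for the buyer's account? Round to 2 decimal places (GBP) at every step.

Buyer's account: GBP 5655.86

DAP: the seller bears all costs to the named destination except import duty and clearance.
Seller's account: goods 86307.68 + inland to port 1049.85 + export clearance 430.62 + origin terminal 902.52 + freight 3047.77 + insurance 411.48 + destination terminal 259.37 = 92409.29
Buyer's account: duty 5655.86 = 5655.86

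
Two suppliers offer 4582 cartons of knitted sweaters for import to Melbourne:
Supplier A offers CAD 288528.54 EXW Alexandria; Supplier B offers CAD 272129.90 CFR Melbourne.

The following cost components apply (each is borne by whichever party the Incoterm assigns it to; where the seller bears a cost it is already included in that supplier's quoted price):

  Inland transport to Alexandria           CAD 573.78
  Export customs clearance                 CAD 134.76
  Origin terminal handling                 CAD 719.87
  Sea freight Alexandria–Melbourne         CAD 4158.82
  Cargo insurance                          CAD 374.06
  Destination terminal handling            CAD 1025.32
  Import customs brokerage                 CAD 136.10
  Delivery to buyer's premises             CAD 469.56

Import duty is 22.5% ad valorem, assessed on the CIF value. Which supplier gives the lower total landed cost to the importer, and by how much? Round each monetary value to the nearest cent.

Supplier B is cheaper by CAD 26932.69

Supplier A (EXW):
CIF value = EXW price + inland to port + export clearance + origin terminal + freight + insurance = 288528.54 + 573.78 + 134.76 + 719.87 + 4158.82 + 374.06 = 294489.83
Import duty = 294489.83 × 22.5% = 66260.21
Buyer bears (A): 573.78 + 134.76 + 719.87 + 4158.82 + 374.06 + 1025.32 + 136.10 + 469.56 = 7592.27
Landed cost (A) = invoice 288528.54 + 7592.27 + duty 66260.21 = 362381.02
Supplier B (CFR):
CIF value = CFR price + insurance = 272129.90 + 374.06 = 272503.96
Import duty = 272503.96 × 22.5% = 61313.39
Buyer bears (B): 374.06 + 1025.32 + 136.10 + 469.56 = 2005.04
Landed cost (B) = invoice 272129.90 + 2005.04 + duty 61313.39 = 335448.33
Difference = |362381.02 − 335448.33| = 26932.69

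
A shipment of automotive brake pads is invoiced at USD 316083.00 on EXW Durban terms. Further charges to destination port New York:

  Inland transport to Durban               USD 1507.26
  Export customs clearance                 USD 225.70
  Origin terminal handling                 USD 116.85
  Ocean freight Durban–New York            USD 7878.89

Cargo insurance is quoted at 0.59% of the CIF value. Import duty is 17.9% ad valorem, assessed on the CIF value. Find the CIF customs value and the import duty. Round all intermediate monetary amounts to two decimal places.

Let C be the CIF value. C = EXW price + pre-shipment costs + freight + 0.59% × C
C − 0.59% × C = 316083.00 + 1507.26 + 225.70 + 116.85 + 7878.89
0.9941 × C = 325811.70
C = 325811.70 / 0.9941 = 327745.40
Insurance premium = 0.59% × 327745.40 = 1933.70
Import duty = 327745.40 × 17.9% = 58666.43

CIF value: USD 327745.40; import duty: USD 58666.43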